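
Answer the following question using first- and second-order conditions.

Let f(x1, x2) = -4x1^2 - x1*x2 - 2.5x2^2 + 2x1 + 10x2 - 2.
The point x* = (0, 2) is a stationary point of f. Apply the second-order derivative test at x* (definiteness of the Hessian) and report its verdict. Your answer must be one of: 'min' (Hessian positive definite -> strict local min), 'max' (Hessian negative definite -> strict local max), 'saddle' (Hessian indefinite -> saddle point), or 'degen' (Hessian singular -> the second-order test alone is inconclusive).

Compute the Hessian H = grad^2 f:
  H = [[-8, -1], [-1, -5]]
Verify stationarity: grad f(x*) = H x* + g = (0, 0).
Eigenvalues of H: -8.3028, -4.6972.
Both eigenvalues < 0, so H is negative definite -> x* is a strict local max.

max


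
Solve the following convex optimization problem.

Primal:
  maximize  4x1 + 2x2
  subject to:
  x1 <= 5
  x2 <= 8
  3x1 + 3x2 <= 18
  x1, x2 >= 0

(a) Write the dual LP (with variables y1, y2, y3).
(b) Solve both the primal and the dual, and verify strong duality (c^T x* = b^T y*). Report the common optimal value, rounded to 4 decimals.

The standard primal-dual pair for 'max c^T x s.t. A x <= b, x >= 0' is:
  Dual:  min b^T y  s.t.  A^T y >= c,  y >= 0.

So the dual LP is:
  minimize  5y1 + 8y2 + 18y3
  subject to:
    y1 + 3y3 >= 4
    y2 + 3y3 >= 2
    y1, y2, y3 >= 0

Solving the primal: x* = (5, 1).
  primal value c^T x* = 22.
Solving the dual: y* = (2, 0, 0.6667).
  dual value b^T y* = 22.
Strong duality: c^T x* = b^T y*. Confirmed.

22


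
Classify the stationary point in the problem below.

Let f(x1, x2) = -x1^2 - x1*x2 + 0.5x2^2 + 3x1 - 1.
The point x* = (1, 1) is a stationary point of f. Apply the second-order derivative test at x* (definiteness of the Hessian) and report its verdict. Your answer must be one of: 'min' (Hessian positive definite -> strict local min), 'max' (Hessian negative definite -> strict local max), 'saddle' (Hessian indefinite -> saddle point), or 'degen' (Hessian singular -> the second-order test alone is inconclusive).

Compute the Hessian H = grad^2 f:
  H = [[-2, -1], [-1, 1]]
Verify stationarity: grad f(x*) = H x* + g = (0, 0).
Eigenvalues of H: -2.3028, 1.3028.
Eigenvalues have mixed signs, so H is indefinite -> x* is a saddle point.

saddle


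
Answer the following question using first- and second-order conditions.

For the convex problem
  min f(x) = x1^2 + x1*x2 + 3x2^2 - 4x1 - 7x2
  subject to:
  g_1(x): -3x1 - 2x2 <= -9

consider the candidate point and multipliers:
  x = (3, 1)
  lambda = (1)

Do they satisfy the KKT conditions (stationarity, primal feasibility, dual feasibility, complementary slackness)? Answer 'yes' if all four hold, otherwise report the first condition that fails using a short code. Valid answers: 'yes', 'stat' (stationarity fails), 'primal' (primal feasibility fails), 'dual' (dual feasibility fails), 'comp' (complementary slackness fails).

Gradient of f: grad f(x) = Q x + c = (3, 2)
Constraint values g_i(x) = a_i^T x - b_i:
  g_1((3, 1)) = -2
Stationarity residual: grad f(x) + sum_i lambda_i a_i = (0, 0)
  -> stationarity OK
Primal feasibility (all g_i <= 0): OK
Dual feasibility (all lambda_i >= 0): OK
Complementary slackness (lambda_i * g_i(x) = 0 for all i): FAILS

Verdict: the first failing condition is complementary_slackness -> comp.

comp


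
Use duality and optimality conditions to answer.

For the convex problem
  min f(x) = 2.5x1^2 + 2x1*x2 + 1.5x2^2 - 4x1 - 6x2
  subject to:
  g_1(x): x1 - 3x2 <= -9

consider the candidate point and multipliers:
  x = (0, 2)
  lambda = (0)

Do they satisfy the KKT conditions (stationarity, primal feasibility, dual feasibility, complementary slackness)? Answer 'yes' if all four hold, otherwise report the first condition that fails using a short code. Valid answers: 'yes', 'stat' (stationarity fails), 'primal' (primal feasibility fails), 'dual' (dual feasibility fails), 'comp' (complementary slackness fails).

Gradient of f: grad f(x) = Q x + c = (0, 0)
Constraint values g_i(x) = a_i^T x - b_i:
  g_1((0, 2)) = 3
Stationarity residual: grad f(x) + sum_i lambda_i a_i = (0, 0)
  -> stationarity OK
Primal feasibility (all g_i <= 0): FAILS
Dual feasibility (all lambda_i >= 0): OK
Complementary slackness (lambda_i * g_i(x) = 0 for all i): OK

Verdict: the first failing condition is primal_feasibility -> primal.

primal


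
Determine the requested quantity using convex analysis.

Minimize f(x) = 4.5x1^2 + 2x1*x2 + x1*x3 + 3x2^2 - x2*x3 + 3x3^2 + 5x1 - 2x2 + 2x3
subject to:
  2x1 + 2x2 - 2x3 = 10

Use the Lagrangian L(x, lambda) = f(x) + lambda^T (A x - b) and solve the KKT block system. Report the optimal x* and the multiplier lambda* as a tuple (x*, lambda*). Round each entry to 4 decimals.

Form the Lagrangian:
  L(x, lambda) = (1/2) x^T Q x + c^T x + lambda^T (A x - b)
Stationarity (grad_x L = 0): Q x + c + A^T lambda = 0.
Primal feasibility: A x = b.

This gives the KKT block system:
  [ Q   A^T ] [ x     ]   [-c ]
  [ A    0  ] [ lambda ] = [ b ]

Solving the linear system:
  x*      = (0.7547, 1.8962, -2.3491)
  lambda* = (-6.6179)
  f(x*)   = 30.7311

x* = (0.7547, 1.8962, -2.3491), lambda* = (-6.6179)


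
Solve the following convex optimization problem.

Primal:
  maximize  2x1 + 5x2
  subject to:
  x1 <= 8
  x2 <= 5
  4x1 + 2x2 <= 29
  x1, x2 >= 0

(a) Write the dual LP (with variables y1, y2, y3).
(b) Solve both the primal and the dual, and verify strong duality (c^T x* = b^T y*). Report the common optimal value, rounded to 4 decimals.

The standard primal-dual pair for 'max c^T x s.t. A x <= b, x >= 0' is:
  Dual:  min b^T y  s.t.  A^T y >= c,  y >= 0.

So the dual LP is:
  minimize  8y1 + 5y2 + 29y3
  subject to:
    y1 + 4y3 >= 2
    y2 + 2y3 >= 5
    y1, y2, y3 >= 0

Solving the primal: x* = (4.75, 5).
  primal value c^T x* = 34.5.
Solving the dual: y* = (0, 4, 0.5).
  dual value b^T y* = 34.5.
Strong duality: c^T x* = b^T y*. Confirmed.

34.5


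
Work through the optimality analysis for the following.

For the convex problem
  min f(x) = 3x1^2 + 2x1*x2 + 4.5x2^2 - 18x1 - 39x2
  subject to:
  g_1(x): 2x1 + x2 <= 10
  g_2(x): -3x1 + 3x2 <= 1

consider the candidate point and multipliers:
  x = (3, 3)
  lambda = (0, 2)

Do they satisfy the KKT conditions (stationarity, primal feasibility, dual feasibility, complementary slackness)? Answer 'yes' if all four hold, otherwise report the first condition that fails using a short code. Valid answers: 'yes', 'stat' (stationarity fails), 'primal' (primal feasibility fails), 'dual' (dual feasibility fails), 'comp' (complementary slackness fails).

Gradient of f: grad f(x) = Q x + c = (6, -6)
Constraint values g_i(x) = a_i^T x - b_i:
  g_1((3, 3)) = -1
  g_2((3, 3)) = -1
Stationarity residual: grad f(x) + sum_i lambda_i a_i = (0, 0)
  -> stationarity OK
Primal feasibility (all g_i <= 0): OK
Dual feasibility (all lambda_i >= 0): OK
Complementary slackness (lambda_i * g_i(x) = 0 for all i): FAILS

Verdict: the first failing condition is complementary_slackness -> comp.

comp


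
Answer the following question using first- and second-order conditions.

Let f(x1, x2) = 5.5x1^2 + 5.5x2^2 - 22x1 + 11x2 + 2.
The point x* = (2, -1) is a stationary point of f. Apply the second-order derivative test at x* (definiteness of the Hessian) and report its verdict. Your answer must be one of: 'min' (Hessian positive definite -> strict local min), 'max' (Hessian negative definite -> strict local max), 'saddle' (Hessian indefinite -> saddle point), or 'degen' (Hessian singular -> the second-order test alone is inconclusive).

Compute the Hessian H = grad^2 f:
  H = [[11, 0], [0, 11]]
Verify stationarity: grad f(x*) = H x* + g = (0, 0).
Eigenvalues of H: 11, 11.
Both eigenvalues > 0, so H is positive definite -> x* is a strict local min.

min


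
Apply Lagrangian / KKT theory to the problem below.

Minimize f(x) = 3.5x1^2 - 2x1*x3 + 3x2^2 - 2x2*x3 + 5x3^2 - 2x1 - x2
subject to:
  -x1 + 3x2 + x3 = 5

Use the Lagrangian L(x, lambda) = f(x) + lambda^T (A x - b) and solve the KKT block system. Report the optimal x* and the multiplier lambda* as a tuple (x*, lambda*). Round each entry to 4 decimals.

Form the Lagrangian:
  L(x, lambda) = (1/2) x^T Q x + c^T x + lambda^T (A x - b)
Stationarity (grad_x L = 0): Q x + c + A^T lambda = 0.
Primal feasibility: A x = b.

This gives the KKT block system:
  [ Q   A^T ] [ x     ]   [-c ]
  [ A    0  ] [ lambda ] = [ b ]

Solving the linear system:
  x*      = (0.1126, 1.5179, 0.5591)
  lambda* = (-2.3297)
  f(x*)   = 4.9526

x* = (0.1126, 1.5179, 0.5591), lambda* = (-2.3297)


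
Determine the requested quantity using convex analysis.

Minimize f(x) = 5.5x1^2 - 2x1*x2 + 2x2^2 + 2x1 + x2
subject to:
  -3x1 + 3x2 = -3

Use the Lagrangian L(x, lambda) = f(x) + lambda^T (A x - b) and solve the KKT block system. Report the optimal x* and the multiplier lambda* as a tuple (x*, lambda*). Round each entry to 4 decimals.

Form the Lagrangian:
  L(x, lambda) = (1/2) x^T Q x + c^T x + lambda^T (A x - b)
Stationarity (grad_x L = 0): Q x + c + A^T lambda = 0.
Primal feasibility: A x = b.

This gives the KKT block system:
  [ Q   A^T ] [ x     ]   [-c ]
  [ A    0  ] [ lambda ] = [ b ]

Solving the linear system:
  x*      = (-0.0909, -1.0909)
  lambda* = (1.0606)
  f(x*)   = 0.9545

x* = (-0.0909, -1.0909), lambda* = (1.0606)


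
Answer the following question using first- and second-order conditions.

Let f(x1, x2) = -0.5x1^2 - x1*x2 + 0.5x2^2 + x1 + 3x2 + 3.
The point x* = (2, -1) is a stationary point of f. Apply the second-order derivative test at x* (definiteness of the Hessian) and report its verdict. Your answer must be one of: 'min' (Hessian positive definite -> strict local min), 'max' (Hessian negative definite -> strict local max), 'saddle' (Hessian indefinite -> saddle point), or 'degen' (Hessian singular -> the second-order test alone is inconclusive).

Compute the Hessian H = grad^2 f:
  H = [[-1, -1], [-1, 1]]
Verify stationarity: grad f(x*) = H x* + g = (0, 0).
Eigenvalues of H: -1.4142, 1.4142.
Eigenvalues have mixed signs, so H is indefinite -> x* is a saddle point.

saddle


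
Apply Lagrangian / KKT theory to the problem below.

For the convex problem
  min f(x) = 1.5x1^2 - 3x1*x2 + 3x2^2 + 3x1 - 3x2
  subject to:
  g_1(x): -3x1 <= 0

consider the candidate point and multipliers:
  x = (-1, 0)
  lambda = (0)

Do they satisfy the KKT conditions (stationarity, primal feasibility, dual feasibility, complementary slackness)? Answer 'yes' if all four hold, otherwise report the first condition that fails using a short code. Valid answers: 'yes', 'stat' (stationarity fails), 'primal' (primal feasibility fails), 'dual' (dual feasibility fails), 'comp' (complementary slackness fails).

Gradient of f: grad f(x) = Q x + c = (0, 0)
Constraint values g_i(x) = a_i^T x - b_i:
  g_1((-1, 0)) = 3
Stationarity residual: grad f(x) + sum_i lambda_i a_i = (0, 0)
  -> stationarity OK
Primal feasibility (all g_i <= 0): FAILS
Dual feasibility (all lambda_i >= 0): OK
Complementary slackness (lambda_i * g_i(x) = 0 for all i): OK

Verdict: the first failing condition is primal_feasibility -> primal.

primal


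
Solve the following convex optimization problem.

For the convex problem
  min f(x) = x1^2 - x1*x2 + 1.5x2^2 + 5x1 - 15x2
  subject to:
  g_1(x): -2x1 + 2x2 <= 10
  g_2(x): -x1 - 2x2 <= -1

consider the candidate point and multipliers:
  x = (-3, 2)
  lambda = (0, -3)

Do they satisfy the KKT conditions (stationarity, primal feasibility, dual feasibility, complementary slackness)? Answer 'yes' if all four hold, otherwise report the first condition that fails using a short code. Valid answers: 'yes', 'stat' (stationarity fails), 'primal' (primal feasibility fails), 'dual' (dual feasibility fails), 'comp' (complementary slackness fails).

Gradient of f: grad f(x) = Q x + c = (-3, -6)
Constraint values g_i(x) = a_i^T x - b_i:
  g_1((-3, 2)) = 0
  g_2((-3, 2)) = 0
Stationarity residual: grad f(x) + sum_i lambda_i a_i = (0, 0)
  -> stationarity OK
Primal feasibility (all g_i <= 0): OK
Dual feasibility (all lambda_i >= 0): FAILS
Complementary slackness (lambda_i * g_i(x) = 0 for all i): OK

Verdict: the first failing condition is dual_feasibility -> dual.

dual


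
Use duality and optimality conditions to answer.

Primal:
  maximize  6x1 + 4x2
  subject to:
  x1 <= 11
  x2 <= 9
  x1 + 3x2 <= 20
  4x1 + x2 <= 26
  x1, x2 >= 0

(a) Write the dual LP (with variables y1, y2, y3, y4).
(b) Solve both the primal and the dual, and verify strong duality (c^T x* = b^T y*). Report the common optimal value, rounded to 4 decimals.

The standard primal-dual pair for 'max c^T x s.t. A x <= b, x >= 0' is:
  Dual:  min b^T y  s.t.  A^T y >= c,  y >= 0.

So the dual LP is:
  minimize  11y1 + 9y2 + 20y3 + 26y4
  subject to:
    y1 + y3 + 4y4 >= 6
    y2 + 3y3 + y4 >= 4
    y1, y2, y3, y4 >= 0

Solving the primal: x* = (5.2727, 4.9091).
  primal value c^T x* = 51.2727.
Solving the dual: y* = (0, 0, 0.9091, 1.2727).
  dual value b^T y* = 51.2727.
Strong duality: c^T x* = b^T y*. Confirmed.

51.2727


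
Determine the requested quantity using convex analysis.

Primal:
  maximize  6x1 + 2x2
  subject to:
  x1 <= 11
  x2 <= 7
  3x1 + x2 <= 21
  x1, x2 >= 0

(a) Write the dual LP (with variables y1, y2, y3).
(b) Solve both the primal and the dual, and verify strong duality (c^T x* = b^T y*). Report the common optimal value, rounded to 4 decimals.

The standard primal-dual pair for 'max c^T x s.t. A x <= b, x >= 0' is:
  Dual:  min b^T y  s.t.  A^T y >= c,  y >= 0.

So the dual LP is:
  minimize  11y1 + 7y2 + 21y3
  subject to:
    y1 + 3y3 >= 6
    y2 + y3 >= 2
    y1, y2, y3 >= 0

Solving the primal: x* = (7, 0).
  primal value c^T x* = 42.
Solving the dual: y* = (0, 0, 2).
  dual value b^T y* = 42.
Strong duality: c^T x* = b^T y*. Confirmed.

42


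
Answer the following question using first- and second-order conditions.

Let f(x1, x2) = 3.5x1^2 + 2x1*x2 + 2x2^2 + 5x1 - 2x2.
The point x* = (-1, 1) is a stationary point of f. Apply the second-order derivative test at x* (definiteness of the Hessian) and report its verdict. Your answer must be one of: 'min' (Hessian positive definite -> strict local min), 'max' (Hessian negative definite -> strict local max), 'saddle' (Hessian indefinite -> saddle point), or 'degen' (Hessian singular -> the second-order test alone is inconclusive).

Compute the Hessian H = grad^2 f:
  H = [[7, 2], [2, 4]]
Verify stationarity: grad f(x*) = H x* + g = (0, 0).
Eigenvalues of H: 3, 8.
Both eigenvalues > 0, so H is positive definite -> x* is a strict local min.

min


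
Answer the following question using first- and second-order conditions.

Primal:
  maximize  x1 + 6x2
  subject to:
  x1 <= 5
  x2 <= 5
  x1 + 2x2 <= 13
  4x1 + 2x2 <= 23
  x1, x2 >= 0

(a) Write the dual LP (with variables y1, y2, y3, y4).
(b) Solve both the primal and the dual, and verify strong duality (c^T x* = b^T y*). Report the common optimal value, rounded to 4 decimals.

The standard primal-dual pair for 'max c^T x s.t. A x <= b, x >= 0' is:
  Dual:  min b^T y  s.t.  A^T y >= c,  y >= 0.

So the dual LP is:
  minimize  5y1 + 5y2 + 13y3 + 23y4
  subject to:
    y1 + y3 + 4y4 >= 1
    y2 + 2y3 + 2y4 >= 6
    y1, y2, y3, y4 >= 0

Solving the primal: x* = (3, 5).
  primal value c^T x* = 33.
Solving the dual: y* = (0, 4, 1, 0).
  dual value b^T y* = 33.
Strong duality: c^T x* = b^T y*. Confirmed.

33


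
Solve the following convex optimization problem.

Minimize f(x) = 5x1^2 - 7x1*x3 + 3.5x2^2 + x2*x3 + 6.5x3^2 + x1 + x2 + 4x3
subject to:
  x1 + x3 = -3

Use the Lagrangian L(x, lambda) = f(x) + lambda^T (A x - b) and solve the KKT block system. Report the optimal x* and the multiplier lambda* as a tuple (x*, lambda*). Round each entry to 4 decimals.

Form the Lagrangian:
  L(x, lambda) = (1/2) x^T Q x + c^T x + lambda^T (A x - b)
Stationarity (grad_x L = 0): Q x + c + A^T lambda = 0.
Primal feasibility: A x = b.

This gives the KKT block system:
  [ Q   A^T ] [ x     ]   [-c ]
  [ A    0  ] [ lambda ] = [ b ]

Solving the linear system:
  x*      = (-1.5388, 0.0659, -1.4612)
  lambda* = (4.1589)
  f(x*)   = 2.5795

x* = (-1.5388, 0.0659, -1.4612), lambda* = (4.1589)


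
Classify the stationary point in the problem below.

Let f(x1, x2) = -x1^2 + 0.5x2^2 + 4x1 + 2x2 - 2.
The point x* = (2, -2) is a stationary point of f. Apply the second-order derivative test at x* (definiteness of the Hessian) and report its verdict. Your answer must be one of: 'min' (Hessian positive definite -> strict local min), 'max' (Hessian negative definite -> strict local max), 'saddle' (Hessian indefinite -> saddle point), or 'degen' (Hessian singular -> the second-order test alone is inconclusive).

Compute the Hessian H = grad^2 f:
  H = [[-2, 0], [0, 1]]
Verify stationarity: grad f(x*) = H x* + g = (0, 0).
Eigenvalues of H: -2, 1.
Eigenvalues have mixed signs, so H is indefinite -> x* is a saddle point.

saddle


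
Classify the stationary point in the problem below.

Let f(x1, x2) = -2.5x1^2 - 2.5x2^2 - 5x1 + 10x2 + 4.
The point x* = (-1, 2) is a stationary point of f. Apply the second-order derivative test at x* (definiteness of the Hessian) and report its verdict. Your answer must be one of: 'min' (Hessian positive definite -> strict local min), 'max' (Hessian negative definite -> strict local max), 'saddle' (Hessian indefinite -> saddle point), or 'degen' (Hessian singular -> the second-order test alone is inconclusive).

Compute the Hessian H = grad^2 f:
  H = [[-5, 0], [0, -5]]
Verify stationarity: grad f(x*) = H x* + g = (0, 0).
Eigenvalues of H: -5, -5.
Both eigenvalues < 0, so H is negative definite -> x* is a strict local max.

max


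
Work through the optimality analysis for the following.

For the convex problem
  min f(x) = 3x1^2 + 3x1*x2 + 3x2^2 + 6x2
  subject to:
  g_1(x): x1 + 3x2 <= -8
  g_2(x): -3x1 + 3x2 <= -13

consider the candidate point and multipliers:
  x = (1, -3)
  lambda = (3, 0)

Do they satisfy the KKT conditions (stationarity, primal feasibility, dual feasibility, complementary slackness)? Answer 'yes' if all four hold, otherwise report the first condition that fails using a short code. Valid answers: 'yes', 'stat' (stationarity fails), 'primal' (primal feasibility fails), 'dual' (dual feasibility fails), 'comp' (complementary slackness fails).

Gradient of f: grad f(x) = Q x + c = (-3, -9)
Constraint values g_i(x) = a_i^T x - b_i:
  g_1((1, -3)) = 0
  g_2((1, -3)) = 1
Stationarity residual: grad f(x) + sum_i lambda_i a_i = (0, 0)
  -> stationarity OK
Primal feasibility (all g_i <= 0): FAILS
Dual feasibility (all lambda_i >= 0): OK
Complementary slackness (lambda_i * g_i(x) = 0 for all i): OK

Verdict: the first failing condition is primal_feasibility -> primal.

primal


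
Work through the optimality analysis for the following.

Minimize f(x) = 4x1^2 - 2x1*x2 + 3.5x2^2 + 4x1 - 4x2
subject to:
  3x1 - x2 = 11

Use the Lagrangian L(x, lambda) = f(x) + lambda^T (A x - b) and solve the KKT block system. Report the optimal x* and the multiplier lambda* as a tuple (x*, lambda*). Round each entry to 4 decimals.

Form the Lagrangian:
  L(x, lambda) = (1/2) x^T Q x + c^T x + lambda^T (A x - b)
Stationarity (grad_x L = 0): Q x + c + A^T lambda = 0.
Primal feasibility: A x = b.

This gives the KKT block system:
  [ Q   A^T ] [ x     ]   [-c ]
  [ A    0  ] [ lambda ] = [ b ]

Solving the linear system:
  x*      = (3.678, 0.0339)
  lambda* = (-11.1186)
  f(x*)   = 68.4407

x* = (3.678, 0.0339), lambda* = (-11.1186)


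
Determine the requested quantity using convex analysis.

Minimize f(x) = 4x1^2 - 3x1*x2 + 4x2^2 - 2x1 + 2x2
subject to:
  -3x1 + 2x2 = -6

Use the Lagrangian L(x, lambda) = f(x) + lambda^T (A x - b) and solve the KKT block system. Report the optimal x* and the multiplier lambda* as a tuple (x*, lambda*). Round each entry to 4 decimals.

Form the Lagrangian:
  L(x, lambda) = (1/2) x^T Q x + c^T x + lambda^T (A x - b)
Stationarity (grad_x L = 0): Q x + c + A^T lambda = 0.
Primal feasibility: A x = b.

This gives the KKT block system:
  [ Q   A^T ] [ x     ]   [-c ]
  [ A    0  ] [ lambda ] = [ b ]

Solving the linear system:
  x*      = (1.5294, -0.7059)
  lambda* = (4.1176)
  f(x*)   = 10.1176

x* = (1.5294, -0.7059), lambda* = (4.1176)


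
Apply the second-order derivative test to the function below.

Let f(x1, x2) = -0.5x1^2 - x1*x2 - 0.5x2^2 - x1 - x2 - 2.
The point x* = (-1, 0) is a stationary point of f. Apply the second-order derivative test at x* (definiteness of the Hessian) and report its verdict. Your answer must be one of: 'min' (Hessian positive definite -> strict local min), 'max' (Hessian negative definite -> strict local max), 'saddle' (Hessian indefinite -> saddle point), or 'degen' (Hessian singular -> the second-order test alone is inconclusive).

Compute the Hessian H = grad^2 f:
  H = [[-1, -1], [-1, -1]]
Verify stationarity: grad f(x*) = H x* + g = (0, 0).
Eigenvalues of H: -2, 0.
H has a zero eigenvalue (singular; negative semidefinite but not definite), so H is neither positive definite, negative definite, nor indefinite. The second-order test alone is inconclusive -> degen.
(Indeed, f is constant along the null direction of H through x*, so x* is not a strict local extremum.)

degen


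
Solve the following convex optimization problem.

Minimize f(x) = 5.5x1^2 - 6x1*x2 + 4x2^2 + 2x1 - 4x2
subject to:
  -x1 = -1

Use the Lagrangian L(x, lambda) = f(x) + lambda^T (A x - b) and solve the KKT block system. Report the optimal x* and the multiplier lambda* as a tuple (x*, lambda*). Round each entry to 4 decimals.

Form the Lagrangian:
  L(x, lambda) = (1/2) x^T Q x + c^T x + lambda^T (A x - b)
Stationarity (grad_x L = 0): Q x + c + A^T lambda = 0.
Primal feasibility: A x = b.

This gives the KKT block system:
  [ Q   A^T ] [ x     ]   [-c ]
  [ A    0  ] [ lambda ] = [ b ]

Solving the linear system:
  x*      = (1, 1.25)
  lambda* = (5.5)
  f(x*)   = 1.25

x* = (1, 1.25), lambda* = (5.5)


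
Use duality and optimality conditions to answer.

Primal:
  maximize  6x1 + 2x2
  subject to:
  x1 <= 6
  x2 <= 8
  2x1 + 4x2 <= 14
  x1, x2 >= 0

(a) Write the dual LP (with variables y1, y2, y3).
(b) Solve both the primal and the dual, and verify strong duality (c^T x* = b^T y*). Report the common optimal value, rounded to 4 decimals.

The standard primal-dual pair for 'max c^T x s.t. A x <= b, x >= 0' is:
  Dual:  min b^T y  s.t.  A^T y >= c,  y >= 0.

So the dual LP is:
  minimize  6y1 + 8y2 + 14y3
  subject to:
    y1 + 2y3 >= 6
    y2 + 4y3 >= 2
    y1, y2, y3 >= 0

Solving the primal: x* = (6, 0.5).
  primal value c^T x* = 37.
Solving the dual: y* = (5, 0, 0.5).
  dual value b^T y* = 37.
Strong duality: c^T x* = b^T y*. Confirmed.

37


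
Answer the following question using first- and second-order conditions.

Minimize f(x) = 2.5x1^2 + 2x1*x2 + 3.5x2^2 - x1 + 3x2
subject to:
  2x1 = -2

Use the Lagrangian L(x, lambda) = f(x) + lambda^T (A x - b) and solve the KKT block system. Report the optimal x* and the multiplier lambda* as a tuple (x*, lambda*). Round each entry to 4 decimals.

Form the Lagrangian:
  L(x, lambda) = (1/2) x^T Q x + c^T x + lambda^T (A x - b)
Stationarity (grad_x L = 0): Q x + c + A^T lambda = 0.
Primal feasibility: A x = b.

This gives the KKT block system:
  [ Q   A^T ] [ x     ]   [-c ]
  [ A    0  ] [ lambda ] = [ b ]

Solving the linear system:
  x*      = (-1, -0.1429)
  lambda* = (3.1429)
  f(x*)   = 3.4286

x* = (-1, -0.1429), lambda* = (3.1429)


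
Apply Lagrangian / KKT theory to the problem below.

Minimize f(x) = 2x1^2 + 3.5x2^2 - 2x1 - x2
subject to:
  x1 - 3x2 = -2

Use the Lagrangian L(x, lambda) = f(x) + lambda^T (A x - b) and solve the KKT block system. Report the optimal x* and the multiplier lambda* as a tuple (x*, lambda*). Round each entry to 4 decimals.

Form the Lagrangian:
  L(x, lambda) = (1/2) x^T Q x + c^T x + lambda^T (A x - b)
Stationarity (grad_x L = 0): Q x + c + A^T lambda = 0.
Primal feasibility: A x = b.

This gives the KKT block system:
  [ Q   A^T ] [ x     ]   [-c ]
  [ A    0  ] [ lambda ] = [ b ]

Solving the linear system:
  x*      = (0.1628, 0.7209)
  lambda* = (1.3488)
  f(x*)   = 0.8256

x* = (0.1628, 0.7209), lambda* = (1.3488)


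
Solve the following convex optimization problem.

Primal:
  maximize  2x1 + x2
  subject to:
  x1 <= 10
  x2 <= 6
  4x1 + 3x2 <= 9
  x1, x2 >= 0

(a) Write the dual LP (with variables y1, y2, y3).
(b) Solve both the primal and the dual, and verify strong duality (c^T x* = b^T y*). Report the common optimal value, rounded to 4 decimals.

The standard primal-dual pair for 'max c^T x s.t. A x <= b, x >= 0' is:
  Dual:  min b^T y  s.t.  A^T y >= c,  y >= 0.

So the dual LP is:
  minimize  10y1 + 6y2 + 9y3
  subject to:
    y1 + 4y3 >= 2
    y2 + 3y3 >= 1
    y1, y2, y3 >= 0

Solving the primal: x* = (2.25, 0).
  primal value c^T x* = 4.5.
Solving the dual: y* = (0, 0, 0.5).
  dual value b^T y* = 4.5.
Strong duality: c^T x* = b^T y*. Confirmed.

4.5


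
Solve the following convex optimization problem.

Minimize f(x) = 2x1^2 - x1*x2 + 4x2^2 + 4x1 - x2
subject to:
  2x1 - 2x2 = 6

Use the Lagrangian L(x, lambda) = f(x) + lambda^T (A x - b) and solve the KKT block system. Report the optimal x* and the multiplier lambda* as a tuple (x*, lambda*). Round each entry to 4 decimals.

Form the Lagrangian:
  L(x, lambda) = (1/2) x^T Q x + c^T x + lambda^T (A x - b)
Stationarity (grad_x L = 0): Q x + c + A^T lambda = 0.
Primal feasibility: A x = b.

This gives the KKT block system:
  [ Q   A^T ] [ x     ]   [-c ]
  [ A    0  ] [ lambda ] = [ b ]

Solving the linear system:
  x*      = (1.8, -1.2)
  lambda* = (-6.2)
  f(x*)   = 22.8

x* = (1.8, -1.2), lambda* = (-6.2)


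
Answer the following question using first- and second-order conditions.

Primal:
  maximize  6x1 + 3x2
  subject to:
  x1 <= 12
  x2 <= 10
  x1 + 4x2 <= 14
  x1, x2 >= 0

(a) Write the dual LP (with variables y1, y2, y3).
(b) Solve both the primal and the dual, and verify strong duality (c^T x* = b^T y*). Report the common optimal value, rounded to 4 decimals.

The standard primal-dual pair for 'max c^T x s.t. A x <= b, x >= 0' is:
  Dual:  min b^T y  s.t.  A^T y >= c,  y >= 0.

So the dual LP is:
  minimize  12y1 + 10y2 + 14y3
  subject to:
    y1 + y3 >= 6
    y2 + 4y3 >= 3
    y1, y2, y3 >= 0

Solving the primal: x* = (12, 0.5).
  primal value c^T x* = 73.5.
Solving the dual: y* = (5.25, 0, 0.75).
  dual value b^T y* = 73.5.
Strong duality: c^T x* = b^T y*. Confirmed.

73.5


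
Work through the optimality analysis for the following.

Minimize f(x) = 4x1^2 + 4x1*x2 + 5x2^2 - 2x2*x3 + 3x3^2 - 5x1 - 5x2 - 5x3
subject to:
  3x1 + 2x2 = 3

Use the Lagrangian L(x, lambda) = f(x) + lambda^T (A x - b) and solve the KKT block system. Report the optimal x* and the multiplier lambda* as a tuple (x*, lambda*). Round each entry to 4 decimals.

Form the Lagrangian:
  L(x, lambda) = (1/2) x^T Q x + c^T x + lambda^T (A x - b)
Stationarity (grad_x L = 0): Q x + c + A^T lambda = 0.
Primal feasibility: A x = b.

This gives the KKT block system:
  [ Q   A^T ] [ x     ]   [-c ]
  [ A    0  ] [ lambda ] = [ b ]

Solving the linear system:
  x*      = (0.5882, 0.6176, 1.0392)
  lambda* = (-0.7255)
  f(x*)   = -4.5245

x* = (0.5882, 0.6176, 1.0392), lambda* = (-0.7255)


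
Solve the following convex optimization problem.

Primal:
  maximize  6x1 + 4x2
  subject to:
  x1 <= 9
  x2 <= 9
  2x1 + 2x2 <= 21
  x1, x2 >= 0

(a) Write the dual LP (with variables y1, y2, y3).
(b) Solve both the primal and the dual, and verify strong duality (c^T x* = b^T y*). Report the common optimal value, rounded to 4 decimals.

The standard primal-dual pair for 'max c^T x s.t. A x <= b, x >= 0' is:
  Dual:  min b^T y  s.t.  A^T y >= c,  y >= 0.

So the dual LP is:
  minimize  9y1 + 9y2 + 21y3
  subject to:
    y1 + 2y3 >= 6
    y2 + 2y3 >= 4
    y1, y2, y3 >= 0

Solving the primal: x* = (9, 1.5).
  primal value c^T x* = 60.
Solving the dual: y* = (2, 0, 2).
  dual value b^T y* = 60.
Strong duality: c^T x* = b^T y*. Confirmed.

60


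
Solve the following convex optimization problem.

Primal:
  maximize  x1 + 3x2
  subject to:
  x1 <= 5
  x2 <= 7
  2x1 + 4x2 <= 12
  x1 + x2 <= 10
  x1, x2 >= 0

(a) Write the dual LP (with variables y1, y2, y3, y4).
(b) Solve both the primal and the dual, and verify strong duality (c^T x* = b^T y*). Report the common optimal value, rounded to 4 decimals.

The standard primal-dual pair for 'max c^T x s.t. A x <= b, x >= 0' is:
  Dual:  min b^T y  s.t.  A^T y >= c,  y >= 0.

So the dual LP is:
  minimize  5y1 + 7y2 + 12y3 + 10y4
  subject to:
    y1 + 2y3 + y4 >= 1
    y2 + 4y3 + y4 >= 3
    y1, y2, y3, y4 >= 0

Solving the primal: x* = (0, 3).
  primal value c^T x* = 9.
Solving the dual: y* = (0, 0, 0.75, 0).
  dual value b^T y* = 9.
Strong duality: c^T x* = b^T y*. Confirmed.

9


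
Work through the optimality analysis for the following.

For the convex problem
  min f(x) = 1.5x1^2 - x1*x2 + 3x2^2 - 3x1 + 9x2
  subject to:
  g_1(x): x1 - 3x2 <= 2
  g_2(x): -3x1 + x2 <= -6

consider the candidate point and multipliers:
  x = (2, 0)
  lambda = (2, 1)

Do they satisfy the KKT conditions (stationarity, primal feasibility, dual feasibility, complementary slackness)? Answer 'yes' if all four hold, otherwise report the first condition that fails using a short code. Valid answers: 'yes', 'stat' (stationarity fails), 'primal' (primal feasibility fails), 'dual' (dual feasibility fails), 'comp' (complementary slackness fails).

Gradient of f: grad f(x) = Q x + c = (3, 7)
Constraint values g_i(x) = a_i^T x - b_i:
  g_1((2, 0)) = 0
  g_2((2, 0)) = 0
Stationarity residual: grad f(x) + sum_i lambda_i a_i = (2, 2)
  -> stationarity FAILS
Primal feasibility (all g_i <= 0): OK
Dual feasibility (all lambda_i >= 0): OK
Complementary slackness (lambda_i * g_i(x) = 0 for all i): OK

Verdict: the first failing condition is stationarity -> stat.

stat


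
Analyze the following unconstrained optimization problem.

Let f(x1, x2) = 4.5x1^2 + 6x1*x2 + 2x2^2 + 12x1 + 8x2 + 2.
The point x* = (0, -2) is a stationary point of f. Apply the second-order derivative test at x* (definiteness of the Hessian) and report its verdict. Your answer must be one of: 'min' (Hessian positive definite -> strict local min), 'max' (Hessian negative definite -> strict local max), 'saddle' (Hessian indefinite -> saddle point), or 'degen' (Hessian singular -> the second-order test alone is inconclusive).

Compute the Hessian H = grad^2 f:
  H = [[9, 6], [6, 4]]
Verify stationarity: grad f(x*) = H x* + g = (0, 0).
Eigenvalues of H: 0, 13.
H has a zero eigenvalue (singular; positive semidefinite but not definite), so H is neither positive definite, negative definite, nor indefinite. The second-order test alone is inconclusive -> degen.
(Indeed, f is constant along the null direction of H through x*, so x* is not a strict local extremum.)

degen


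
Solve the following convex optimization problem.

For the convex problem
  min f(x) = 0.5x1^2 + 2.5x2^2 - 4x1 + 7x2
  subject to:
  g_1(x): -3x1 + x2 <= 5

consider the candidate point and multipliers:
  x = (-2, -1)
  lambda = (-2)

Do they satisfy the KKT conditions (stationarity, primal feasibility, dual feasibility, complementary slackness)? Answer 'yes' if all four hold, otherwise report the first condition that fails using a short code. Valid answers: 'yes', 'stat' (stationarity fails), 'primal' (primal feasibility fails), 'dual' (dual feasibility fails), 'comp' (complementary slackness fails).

Gradient of f: grad f(x) = Q x + c = (-6, 2)
Constraint values g_i(x) = a_i^T x - b_i:
  g_1((-2, -1)) = 0
Stationarity residual: grad f(x) + sum_i lambda_i a_i = (0, 0)
  -> stationarity OK
Primal feasibility (all g_i <= 0): OK
Dual feasibility (all lambda_i >= 0): FAILS
Complementary slackness (lambda_i * g_i(x) = 0 for all i): OK

Verdict: the first failing condition is dual_feasibility -> dual.

dual


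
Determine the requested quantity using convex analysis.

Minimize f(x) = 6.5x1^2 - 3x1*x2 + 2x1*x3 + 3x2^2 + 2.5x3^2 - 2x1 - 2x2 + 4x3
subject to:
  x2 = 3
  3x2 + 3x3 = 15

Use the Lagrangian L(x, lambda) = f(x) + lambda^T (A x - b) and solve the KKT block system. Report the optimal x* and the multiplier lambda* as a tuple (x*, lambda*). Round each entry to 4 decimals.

Form the Lagrangian:
  L(x, lambda) = (1/2) x^T Q x + c^T x + lambda^T (A x - b)
Stationarity (grad_x L = 0): Q x + c + A^T lambda = 0.
Primal feasibility: A x = b.

This gives the KKT block system:
  [ Q   A^T ] [ x     ]   [-c ]
  [ A    0  ] [ lambda ] = [ b ]

Solving the linear system:
  x*      = (0.5385, 3, 2)
  lambda* = (0.6923, -5.0256)
  f(x*)   = 37.1154

x* = (0.5385, 3, 2), lambda* = (0.6923, -5.0256)


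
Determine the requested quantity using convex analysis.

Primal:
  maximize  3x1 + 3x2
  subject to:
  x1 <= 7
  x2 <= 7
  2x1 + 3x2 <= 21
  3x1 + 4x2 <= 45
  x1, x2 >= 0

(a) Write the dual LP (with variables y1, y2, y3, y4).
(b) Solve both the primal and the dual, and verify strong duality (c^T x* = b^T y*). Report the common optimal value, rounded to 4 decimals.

The standard primal-dual pair for 'max c^T x s.t. A x <= b, x >= 0' is:
  Dual:  min b^T y  s.t.  A^T y >= c,  y >= 0.

So the dual LP is:
  minimize  7y1 + 7y2 + 21y3 + 45y4
  subject to:
    y1 + 2y3 + 3y4 >= 3
    y2 + 3y3 + 4y4 >= 3
    y1, y2, y3, y4 >= 0

Solving the primal: x* = (7, 2.3333).
  primal value c^T x* = 28.
Solving the dual: y* = (1, 0, 1, 0).
  dual value b^T y* = 28.
Strong duality: c^T x* = b^T y*. Confirmed.

28


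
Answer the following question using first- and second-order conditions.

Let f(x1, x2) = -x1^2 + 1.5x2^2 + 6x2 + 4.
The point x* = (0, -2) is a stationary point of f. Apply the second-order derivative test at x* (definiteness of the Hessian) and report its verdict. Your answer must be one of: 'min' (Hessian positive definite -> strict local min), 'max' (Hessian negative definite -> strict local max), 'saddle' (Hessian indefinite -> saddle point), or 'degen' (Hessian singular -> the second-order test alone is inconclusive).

Compute the Hessian H = grad^2 f:
  H = [[-2, 0], [0, 3]]
Verify stationarity: grad f(x*) = H x* + g = (0, 0).
Eigenvalues of H: -2, 3.
Eigenvalues have mixed signs, so H is indefinite -> x* is a saddle point.

saddle


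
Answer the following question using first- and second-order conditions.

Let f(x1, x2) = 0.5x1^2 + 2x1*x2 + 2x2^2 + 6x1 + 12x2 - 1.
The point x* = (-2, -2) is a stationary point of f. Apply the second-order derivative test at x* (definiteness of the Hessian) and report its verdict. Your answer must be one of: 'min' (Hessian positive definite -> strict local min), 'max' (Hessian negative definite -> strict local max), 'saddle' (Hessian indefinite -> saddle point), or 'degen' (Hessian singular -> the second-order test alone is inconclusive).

Compute the Hessian H = grad^2 f:
  H = [[1, 2], [2, 4]]
Verify stationarity: grad f(x*) = H x* + g = (0, 0).
Eigenvalues of H: 0, 5.
H has a zero eigenvalue (singular; positive semidefinite but not definite), so H is neither positive definite, negative definite, nor indefinite. The second-order test alone is inconclusive -> degen.
(Indeed, f is constant along the null direction of H through x*, so x* is not a strict local extremum.)

degen


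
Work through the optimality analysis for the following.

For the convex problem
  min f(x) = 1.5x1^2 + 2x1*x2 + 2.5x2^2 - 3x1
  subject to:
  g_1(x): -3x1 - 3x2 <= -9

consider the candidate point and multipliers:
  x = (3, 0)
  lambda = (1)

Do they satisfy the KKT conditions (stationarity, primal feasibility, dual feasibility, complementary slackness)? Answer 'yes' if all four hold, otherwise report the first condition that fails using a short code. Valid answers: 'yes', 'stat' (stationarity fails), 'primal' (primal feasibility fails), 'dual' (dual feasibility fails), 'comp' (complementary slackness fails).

Gradient of f: grad f(x) = Q x + c = (6, 6)
Constraint values g_i(x) = a_i^T x - b_i:
  g_1((3, 0)) = 0
Stationarity residual: grad f(x) + sum_i lambda_i a_i = (3, 3)
  -> stationarity FAILS
Primal feasibility (all g_i <= 0): OK
Dual feasibility (all lambda_i >= 0): OK
Complementary slackness (lambda_i * g_i(x) = 0 for all i): OK

Verdict: the first failing condition is stationarity -> stat.

stat


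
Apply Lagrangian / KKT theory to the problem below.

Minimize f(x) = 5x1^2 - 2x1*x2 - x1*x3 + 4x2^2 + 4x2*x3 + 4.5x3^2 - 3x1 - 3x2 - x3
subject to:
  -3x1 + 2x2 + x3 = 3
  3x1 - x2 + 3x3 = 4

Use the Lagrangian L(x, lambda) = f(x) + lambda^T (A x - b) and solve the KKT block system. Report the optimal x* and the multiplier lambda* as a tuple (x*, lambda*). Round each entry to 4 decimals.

Form the Lagrangian:
  L(x, lambda) = (1/2) x^T Q x + c^T x + lambda^T (A x - b)
Stationarity (grad_x L = 0): Q x + c + A^T lambda = 0.
Primal feasibility: A x = b.

This gives the KKT block system:
  [ Q   A^T ] [ x     ]   [-c ]
  [ A    0  ] [ lambda ] = [ b ]

Solving the linear system:
  x*      = (-0.1104, 0.525, 1.6188)
  lambda* = (-5.638, -3.3804)
  f(x*)   = 13.7866

x* = (-0.1104, 0.525, 1.6188), lambda* = (-5.638, -3.3804)


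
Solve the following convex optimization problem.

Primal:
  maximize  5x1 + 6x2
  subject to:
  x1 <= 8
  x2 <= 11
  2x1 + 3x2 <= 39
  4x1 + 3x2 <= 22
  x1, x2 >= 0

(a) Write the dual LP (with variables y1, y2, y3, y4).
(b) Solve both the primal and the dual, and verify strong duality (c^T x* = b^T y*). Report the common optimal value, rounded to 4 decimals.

The standard primal-dual pair for 'max c^T x s.t. A x <= b, x >= 0' is:
  Dual:  min b^T y  s.t.  A^T y >= c,  y >= 0.

So the dual LP is:
  minimize  8y1 + 11y2 + 39y3 + 22y4
  subject to:
    y1 + 2y3 + 4y4 >= 5
    y2 + 3y3 + 3y4 >= 6
    y1, y2, y3, y4 >= 0

Solving the primal: x* = (0, 7.3333).
  primal value c^T x* = 44.
Solving the dual: y* = (0, 0, 0, 2).
  dual value b^T y* = 44.
Strong duality: c^T x* = b^T y*. Confirmed.

44


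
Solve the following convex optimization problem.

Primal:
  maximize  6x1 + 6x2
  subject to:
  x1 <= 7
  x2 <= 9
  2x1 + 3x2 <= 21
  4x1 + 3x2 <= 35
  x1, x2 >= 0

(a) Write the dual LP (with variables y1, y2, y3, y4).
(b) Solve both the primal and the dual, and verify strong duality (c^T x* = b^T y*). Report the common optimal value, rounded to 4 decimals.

The standard primal-dual pair for 'max c^T x s.t. A x <= b, x >= 0' is:
  Dual:  min b^T y  s.t.  A^T y >= c,  y >= 0.

So the dual LP is:
  minimize  7y1 + 9y2 + 21y3 + 35y4
  subject to:
    y1 + 2y3 + 4y4 >= 6
    y2 + 3y3 + 3y4 >= 6
    y1, y2, y3, y4 >= 0

Solving the primal: x* = (7, 2.3333).
  primal value c^T x* = 56.
Solving the dual: y* = (2, 0, 2, 0).
  dual value b^T y* = 56.
Strong duality: c^T x* = b^T y*. Confirmed.

56


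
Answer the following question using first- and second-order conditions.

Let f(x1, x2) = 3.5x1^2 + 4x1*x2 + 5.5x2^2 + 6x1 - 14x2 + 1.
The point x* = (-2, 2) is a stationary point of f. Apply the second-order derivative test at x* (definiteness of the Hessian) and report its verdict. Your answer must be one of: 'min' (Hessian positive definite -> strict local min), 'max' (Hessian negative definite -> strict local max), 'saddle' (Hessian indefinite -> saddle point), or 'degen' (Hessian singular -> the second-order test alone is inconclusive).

Compute the Hessian H = grad^2 f:
  H = [[7, 4], [4, 11]]
Verify stationarity: grad f(x*) = H x* + g = (0, 0).
Eigenvalues of H: 4.5279, 13.4721.
Both eigenvalues > 0, so H is positive definite -> x* is a strict local min.

min


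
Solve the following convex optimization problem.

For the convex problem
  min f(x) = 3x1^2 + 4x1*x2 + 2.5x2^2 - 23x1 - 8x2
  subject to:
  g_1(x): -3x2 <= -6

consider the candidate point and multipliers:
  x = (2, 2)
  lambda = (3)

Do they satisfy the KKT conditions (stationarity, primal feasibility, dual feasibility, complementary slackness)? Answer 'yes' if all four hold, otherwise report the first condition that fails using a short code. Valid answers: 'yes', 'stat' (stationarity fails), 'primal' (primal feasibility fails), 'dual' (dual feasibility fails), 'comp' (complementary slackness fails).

Gradient of f: grad f(x) = Q x + c = (-3, 10)
Constraint values g_i(x) = a_i^T x - b_i:
  g_1((2, 2)) = 0
Stationarity residual: grad f(x) + sum_i lambda_i a_i = (-3, 1)
  -> stationarity FAILS
Primal feasibility (all g_i <= 0): OK
Dual feasibility (all lambda_i >= 0): OK
Complementary slackness (lambda_i * g_i(x) = 0 for all i): OK

Verdict: the first failing condition is stationarity -> stat.

stat
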